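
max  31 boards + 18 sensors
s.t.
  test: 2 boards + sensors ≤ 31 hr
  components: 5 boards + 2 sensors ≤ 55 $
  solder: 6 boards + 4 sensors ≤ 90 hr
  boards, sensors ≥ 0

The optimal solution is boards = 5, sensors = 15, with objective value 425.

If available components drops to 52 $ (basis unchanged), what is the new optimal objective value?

419

At the optimum: test uses 25 of 31 (slack = 6); components uses 55 of 55 (binding); solder uses 90 of 90 (binding).
By complementary slackness, y = 0 for the non-binding constraint.
Dual feasibility on the basic columns requires 5·y_components + 6·y_solder = 31, 2·y_components + 4·y_solder = 18.
Solving: y_components = 2, y_solder = 3.5.
Δz = y_components·Δb = 2 × (-3) = -6, so new z* = 425 − 6 = 419.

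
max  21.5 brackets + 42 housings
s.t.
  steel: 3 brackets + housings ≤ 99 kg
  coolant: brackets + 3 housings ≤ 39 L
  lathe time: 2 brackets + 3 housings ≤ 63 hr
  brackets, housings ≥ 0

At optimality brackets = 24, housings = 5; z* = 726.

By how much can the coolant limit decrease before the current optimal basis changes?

Binding constraints: coolant, lathe time. The basis is B = [[1,3],[2,3]] with det -3.
Per unit decrease in coolant, x* moves by d = (1, -0.6667).
The basis stays optimal until housings reaches 0; allowable decrease = 7.5 L.

7.5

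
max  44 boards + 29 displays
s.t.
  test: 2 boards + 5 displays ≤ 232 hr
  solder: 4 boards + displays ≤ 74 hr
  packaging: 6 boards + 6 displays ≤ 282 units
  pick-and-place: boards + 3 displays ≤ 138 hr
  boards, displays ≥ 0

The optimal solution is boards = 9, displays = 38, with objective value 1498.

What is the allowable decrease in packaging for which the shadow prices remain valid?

Binding constraints: solder, packaging. The basis is B = [[4,1],[6,6]] with det 18.
Per unit decrease in packaging, x* moves by d = (0.0556, -0.2222).
The basis stays optimal until displays reaches 0; allowable decrease = 171 units.

171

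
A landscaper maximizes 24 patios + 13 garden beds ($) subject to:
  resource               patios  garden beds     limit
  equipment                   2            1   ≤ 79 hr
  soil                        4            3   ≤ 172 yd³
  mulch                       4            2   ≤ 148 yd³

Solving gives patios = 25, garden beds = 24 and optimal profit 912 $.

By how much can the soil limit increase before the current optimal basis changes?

50

Binding constraints: soil, mulch. The basis is B = [[4,3],[4,2]] with det -4.
Per unit increase in soil, x* moves by d = (-0.5, 1).
The basis stays optimal until patios reaches 0; allowable increase = 50 yd³.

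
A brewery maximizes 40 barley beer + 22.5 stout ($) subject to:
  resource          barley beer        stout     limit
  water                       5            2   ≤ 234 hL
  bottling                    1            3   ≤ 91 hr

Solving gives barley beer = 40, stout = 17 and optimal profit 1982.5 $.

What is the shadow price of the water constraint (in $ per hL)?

7.5

Both water and bottling are binding at x*.
From A_Bᵀ y = c: 5·y_water + 1·y_bottling = 40; 2·y_water + 3·y_bottling = 22.5.
→ y_water = 7.5 and y_bottling = 2.5.
Shadow price of water = 7.5.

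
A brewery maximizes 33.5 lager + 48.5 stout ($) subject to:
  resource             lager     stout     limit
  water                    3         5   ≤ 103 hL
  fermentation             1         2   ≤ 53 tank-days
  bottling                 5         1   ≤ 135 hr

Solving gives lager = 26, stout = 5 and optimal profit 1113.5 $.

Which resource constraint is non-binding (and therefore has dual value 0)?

fermentation

water: 103/103 (binding)
fermentation: 36/53 (slack 17)
bottling: 135/135 (binding)
By complementary slackness, a constraint with positive slack has shadow price 0 → fermentation.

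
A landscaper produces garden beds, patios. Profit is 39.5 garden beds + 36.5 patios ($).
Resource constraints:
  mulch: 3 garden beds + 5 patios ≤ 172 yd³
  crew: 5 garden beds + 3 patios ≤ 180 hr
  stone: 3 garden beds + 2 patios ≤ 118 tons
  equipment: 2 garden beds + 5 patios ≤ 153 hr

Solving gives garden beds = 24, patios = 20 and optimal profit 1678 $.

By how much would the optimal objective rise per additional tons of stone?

Binding: mulch and crew. Non-binding: stone (6 unused), equipment (5 unused).
By complementary slackness, y = 0 for the non-binding constraints.
From A_Bᵀ y = c: 3·y_mulch + 5·y_crew = 39.5; 5·y_mulch + 3·y_crew = 36.5.
This yields shadow prices y_mulch = 4, y_crew = 5.5.
Shadow price of stone = 0.

0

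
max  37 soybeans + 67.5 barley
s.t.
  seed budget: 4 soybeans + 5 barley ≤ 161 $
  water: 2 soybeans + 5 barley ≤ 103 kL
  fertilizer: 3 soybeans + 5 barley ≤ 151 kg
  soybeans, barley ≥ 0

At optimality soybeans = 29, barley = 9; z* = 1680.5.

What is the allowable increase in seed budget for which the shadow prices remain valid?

Binding constraints: seed budget, water. The basis is B = [[4,5],[2,5]] with det 10.
Per unit increase in seed budget, x* moves by d = (0.5, -0.2).
The basis stays optimal until fertilizer becomes binding; allowable increase = 38 $.

38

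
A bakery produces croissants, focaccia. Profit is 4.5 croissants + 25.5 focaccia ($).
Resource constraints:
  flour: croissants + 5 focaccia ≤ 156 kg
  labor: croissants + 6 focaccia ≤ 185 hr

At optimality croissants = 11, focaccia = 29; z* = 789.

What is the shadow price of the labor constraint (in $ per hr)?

Both flour and labor are binding at x*.
The binding rows give the dual system: 1·y_flour + 1·y_labor = 4.5 and 5·y_flour + 6·y_labor = 25.5.
This yields shadow prices y_flour = 1.5, y_labor = 3.
Shadow price of labor = 3.

3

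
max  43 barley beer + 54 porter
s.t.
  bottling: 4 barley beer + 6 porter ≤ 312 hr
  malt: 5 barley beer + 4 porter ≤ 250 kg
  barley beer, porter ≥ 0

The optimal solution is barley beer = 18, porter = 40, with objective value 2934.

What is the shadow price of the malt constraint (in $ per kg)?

At the optimum: bottling uses 312 of 312 (binding); malt uses 250 of 250 (binding).
Dual feasibility on the basic columns requires 4·y_bottling + 5·y_malt = 43, 6·y_bottling + 4·y_malt = 54.
Solving: y_bottling = 7, y_malt = 3.
Shadow price of malt = 3.

3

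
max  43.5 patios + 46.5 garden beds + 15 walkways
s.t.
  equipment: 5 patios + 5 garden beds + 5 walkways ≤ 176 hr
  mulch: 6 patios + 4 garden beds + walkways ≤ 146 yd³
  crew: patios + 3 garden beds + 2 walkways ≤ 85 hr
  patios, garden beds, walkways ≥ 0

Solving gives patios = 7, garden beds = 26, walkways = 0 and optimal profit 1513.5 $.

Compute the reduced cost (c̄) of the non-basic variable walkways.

Binding: mulch and crew. Non-binding: equipment (11 unused).
By complementary slackness, y = 0 for the non-binding constraint.
The binding rows give the dual system: 6·y_mulch + 1·y_crew = 43.5 and 4·y_mulch + 3·y_crew = 46.5.
This yields shadow prices y_mulch = 6, y_crew = 7.5.
Reduced cost of walkways: c₃ − yᵀa₃ = 15 − (6·1 + 7.5·2) = 15 − 21 = -6.

-6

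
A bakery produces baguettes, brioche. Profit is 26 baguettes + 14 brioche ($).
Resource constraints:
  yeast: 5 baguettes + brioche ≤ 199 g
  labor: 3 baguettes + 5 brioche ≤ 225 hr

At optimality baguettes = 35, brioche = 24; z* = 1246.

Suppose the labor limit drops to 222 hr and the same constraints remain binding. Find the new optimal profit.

Check each constraint at x*: yeast 199/199 (tight); labor 225/225 (tight).
Dual feasibility on the basic columns requires 5·y_yeast + 3·y_labor = 26, 1·y_yeast + 5·y_labor = 14.
Solving: y_yeast = 4, y_labor = 2.
Δz = y_labor·Δb = 2 × (-3) = -6, so new z* = 1246 − 6 = 1240.

1240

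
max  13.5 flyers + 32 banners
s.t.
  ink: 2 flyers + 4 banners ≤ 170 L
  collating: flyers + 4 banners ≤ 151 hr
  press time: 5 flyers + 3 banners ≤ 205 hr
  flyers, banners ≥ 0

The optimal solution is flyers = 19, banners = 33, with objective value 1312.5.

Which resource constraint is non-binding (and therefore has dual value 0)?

press time

ink: 170/170 (binding)
collating: 151/151 (binding)
press time: 194/205 (slack 11)
By complementary slackness, a constraint with positive slack has shadow price 0 → press time.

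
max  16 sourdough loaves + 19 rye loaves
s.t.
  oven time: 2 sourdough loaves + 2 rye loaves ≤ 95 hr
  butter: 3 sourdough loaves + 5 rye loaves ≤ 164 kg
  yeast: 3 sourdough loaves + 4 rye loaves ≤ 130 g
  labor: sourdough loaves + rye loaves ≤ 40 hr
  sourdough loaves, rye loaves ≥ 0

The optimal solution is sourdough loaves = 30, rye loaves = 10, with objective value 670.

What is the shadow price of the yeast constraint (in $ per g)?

3

Check each constraint at x*: oven time 80/95 (slack 15); butter 140/164 (slack 24); yeast 130/130 (tight); labor 40/40 (tight).
Slack constraints have shadow price 0 (complementary slackness).
Dual feasibility on the basic columns requires 3·y_yeast + 1·y_labor = 16, 4·y_yeast + 1·y_labor = 19.
This yields shadow prices y_yeast = 3, y_labor = 7.
Shadow price of yeast = 3.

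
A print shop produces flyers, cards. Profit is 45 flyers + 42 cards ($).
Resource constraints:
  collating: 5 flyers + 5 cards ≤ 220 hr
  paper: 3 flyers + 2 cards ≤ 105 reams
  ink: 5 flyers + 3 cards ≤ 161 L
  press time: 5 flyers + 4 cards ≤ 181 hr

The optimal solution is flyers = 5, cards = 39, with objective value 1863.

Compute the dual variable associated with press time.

3

At the optimum: collating uses 220 of 220 (binding); paper uses 93 of 105 (slack = 12); ink uses 142 of 161 (slack = 19); press time uses 181 of 181 (binding).
Since paper, ink are not tight, their duals are 0.
Dual feasibility on the basic columns requires 5·y_collating + 5·y_press time = 45, 5·y_collating + 4·y_press time = 42.
Solving: y_collating = 6, y_press time = 3.
Shadow price of press time = 3.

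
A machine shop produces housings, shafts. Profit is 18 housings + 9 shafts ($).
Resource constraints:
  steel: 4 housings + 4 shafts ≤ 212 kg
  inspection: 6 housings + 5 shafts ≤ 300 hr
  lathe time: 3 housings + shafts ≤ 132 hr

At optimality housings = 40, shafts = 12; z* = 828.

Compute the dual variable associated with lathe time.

4

At the optimum: steel uses 208 of 212 (slack = 4); inspection uses 300 of 300 (binding); lathe time uses 132 of 132 (binding).
By complementary slackness, y = 0 for the non-binding constraint.
From A_Bᵀ y = c: 6·y_inspection + 3·y_lathe time = 18; 5·y_inspection + 1·y_lathe time = 9.
This yields shadow prices y_inspection = 1, y_lathe time = 4.
Shadow price of lathe time = 4.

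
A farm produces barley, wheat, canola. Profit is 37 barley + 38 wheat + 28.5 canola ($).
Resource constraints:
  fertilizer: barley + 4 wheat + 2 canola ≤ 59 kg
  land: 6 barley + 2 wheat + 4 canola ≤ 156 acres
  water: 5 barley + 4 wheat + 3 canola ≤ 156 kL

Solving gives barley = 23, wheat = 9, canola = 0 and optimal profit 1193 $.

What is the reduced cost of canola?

-5.5

Binding: fertilizer and land. Non-binding: water (5 unused).
Since water is not tight, its dual is 0.
From A_Bᵀ y = c: 1·y_fertilizer + 6·y_land = 37; 4·y_fertilizer + 2·y_land = 38.
This yields shadow prices y_fertilizer = 7, y_land = 5.
Reduced cost of canola: c₃ − yᵀa₃ = 28.5 − (7·2 + 5·4) = 28.5 − 34 = -5.5.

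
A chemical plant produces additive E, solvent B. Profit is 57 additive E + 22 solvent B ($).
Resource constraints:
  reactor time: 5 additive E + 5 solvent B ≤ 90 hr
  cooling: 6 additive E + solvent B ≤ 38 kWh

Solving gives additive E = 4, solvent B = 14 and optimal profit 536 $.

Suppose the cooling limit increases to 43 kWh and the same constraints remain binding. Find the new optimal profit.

571

At the optimum: reactor time uses 90 of 90 (binding); cooling uses 38 of 38 (binding).
From A_Bᵀ y = c: 5·y_reactor time + 6·y_cooling = 57; 5·y_reactor time + 1·y_cooling = 22.
Solving: y_reactor time = 3, y_cooling = 7.
Δz = y_cooling·Δb = 7 × (5) = 35, so new z* = 536 + 35 = 571.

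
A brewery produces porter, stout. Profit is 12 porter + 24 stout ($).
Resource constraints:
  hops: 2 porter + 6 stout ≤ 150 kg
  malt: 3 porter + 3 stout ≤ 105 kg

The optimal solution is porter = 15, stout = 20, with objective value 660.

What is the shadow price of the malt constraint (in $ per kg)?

At the optimum: hops uses 150 of 150 (binding); malt uses 105 of 105 (binding).
From A_Bᵀ y = c: 2·y_hops + 3·y_malt = 12; 6·y_hops + 3·y_malt = 24.
Solving: y_hops = 3, y_malt = 2.
Shadow price of malt = 2.

2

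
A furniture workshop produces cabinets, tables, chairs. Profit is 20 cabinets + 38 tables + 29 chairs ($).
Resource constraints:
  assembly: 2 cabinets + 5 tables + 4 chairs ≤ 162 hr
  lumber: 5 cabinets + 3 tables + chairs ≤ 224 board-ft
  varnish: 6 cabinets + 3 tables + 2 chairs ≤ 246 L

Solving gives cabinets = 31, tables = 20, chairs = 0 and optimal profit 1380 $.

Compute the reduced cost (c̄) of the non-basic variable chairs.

Binding: assembly and varnish. Non-binding: lumber (9 unused).
Since lumber is not tight, its dual is 0.
The binding rows give the dual system: 2·y_assembly + 6·y_varnish = 20 and 5·y_assembly + 3·y_varnish = 38.
This yields shadow prices y_assembly = 7, y_varnish = 1.
Reduced cost of chairs: c₃ − yᵀa₃ = 29 − (7·4 + 1·2) = 29 − 30 = -1.

-1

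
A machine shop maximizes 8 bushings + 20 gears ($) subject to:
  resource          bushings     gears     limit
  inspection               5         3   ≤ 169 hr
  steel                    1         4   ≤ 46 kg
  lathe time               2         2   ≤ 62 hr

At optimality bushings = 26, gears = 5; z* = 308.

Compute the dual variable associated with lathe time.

Check each constraint at x*: inspection 145/169 (slack 24); steel 46/46 (tight); lathe time 62/62 (tight).
Slack constraints have shadow price 0 (complementary slackness).
From A_Bᵀ y = c: 1·y_steel + 2·y_lathe time = 8; 4·y_steel + 2·y_lathe time = 20.
→ y_steel = 4 and y_lathe time = 2.
Shadow price of lathe time = 2.

2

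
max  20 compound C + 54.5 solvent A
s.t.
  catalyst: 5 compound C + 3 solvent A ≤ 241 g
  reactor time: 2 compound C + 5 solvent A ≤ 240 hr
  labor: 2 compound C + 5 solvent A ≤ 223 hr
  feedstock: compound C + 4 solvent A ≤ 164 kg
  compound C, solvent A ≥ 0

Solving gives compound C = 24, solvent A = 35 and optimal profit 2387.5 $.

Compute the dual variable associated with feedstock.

At the optimum: catalyst uses 225 of 241 (slack = 16); reactor time uses 223 of 240 (slack = 17); labor uses 223 of 223 (binding); feedstock uses 164 of 164 (binding).
Since catalyst, reactor time are not tight, their duals are 0.
Dual feasibility on the basic columns requires 2·y_labor + 1·y_feedstock = 20, 5·y_labor + 4·y_feedstock = 54.5.
→ y_labor = 8.5 and y_feedstock = 3.
Shadow price of feedstock = 3.

3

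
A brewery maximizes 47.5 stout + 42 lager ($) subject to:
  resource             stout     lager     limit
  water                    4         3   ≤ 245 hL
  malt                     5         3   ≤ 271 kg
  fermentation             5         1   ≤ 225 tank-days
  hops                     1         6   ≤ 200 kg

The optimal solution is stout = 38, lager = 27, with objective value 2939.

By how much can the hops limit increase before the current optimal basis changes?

Binding constraints: malt, hops. The basis is B = [[5,3],[1,6]] with det 27.
Per unit increase in hops, x* moves by d = (-0.1111, 0.1852).
The basis stays optimal until water becomes binding; allowable increase = 108 kg.

108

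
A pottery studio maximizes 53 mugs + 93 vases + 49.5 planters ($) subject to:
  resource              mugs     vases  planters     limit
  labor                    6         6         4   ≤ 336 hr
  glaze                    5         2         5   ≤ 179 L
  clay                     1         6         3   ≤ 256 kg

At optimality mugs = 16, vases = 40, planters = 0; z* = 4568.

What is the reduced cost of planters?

Binding: labor and clay. Non-binding: glaze (19 unused).
Since glaze is not tight, its dual is 0.
The binding rows give the dual system: 6·y_labor + 1·y_clay = 53 and 6·y_labor + 6·y_clay = 93.
This yields shadow prices y_labor = 7.5, y_clay = 8.
Reduced cost of planters: c₃ − yᵀa₃ = 49.5 − (7.5·4 + 8·3) = 49.5 − 54 = -4.5.

-4.5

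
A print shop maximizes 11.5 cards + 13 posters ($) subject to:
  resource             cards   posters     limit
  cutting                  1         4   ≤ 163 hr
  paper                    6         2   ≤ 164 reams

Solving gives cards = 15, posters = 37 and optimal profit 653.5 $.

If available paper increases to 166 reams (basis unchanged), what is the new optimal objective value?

Both cutting and paper are binding at x*.
The binding rows give the dual system: 1·y_cutting + 6·y_paper = 11.5 and 4·y_cutting + 2·y_paper = 13.
→ y_cutting = 2.5 and y_paper = 1.5.
Δz = y_paper·Δb = 1.5 × (2) = 3, so new z* = 653.5 + 3 = 656.5.

656.5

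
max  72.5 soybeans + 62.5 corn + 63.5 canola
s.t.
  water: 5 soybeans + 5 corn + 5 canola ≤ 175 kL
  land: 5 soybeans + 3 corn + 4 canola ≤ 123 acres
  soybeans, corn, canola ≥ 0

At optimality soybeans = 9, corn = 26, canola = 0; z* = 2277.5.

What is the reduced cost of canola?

Both water and land are binding at x*.
The binding rows give the dual system: 5·y_water + 5·y_land = 72.5 and 5·y_water + 3·y_land = 62.5.
Solving: y_water = 9.5, y_land = 5.
Reduced cost of canola: c₃ − yᵀa₃ = 63.5 − (9.5·5 + 5·4) = 63.5 − 67.5 = -4.

-4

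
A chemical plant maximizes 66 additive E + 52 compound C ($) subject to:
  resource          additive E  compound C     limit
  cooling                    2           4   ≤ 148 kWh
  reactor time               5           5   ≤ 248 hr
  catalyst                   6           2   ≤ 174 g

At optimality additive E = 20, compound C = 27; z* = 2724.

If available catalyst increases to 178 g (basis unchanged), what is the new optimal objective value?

2756

At the optimum: cooling uses 148 of 148 (binding); reactor time uses 235 of 248 (slack = 13); catalyst uses 174 of 174 (binding).
By complementary slackness, y = 0 for the non-binding constraint.
The binding rows give the dual system: 2·y_cooling + 6·y_catalyst = 66 and 4·y_cooling + 2·y_catalyst = 52.
Solving: y_cooling = 9, y_catalyst = 8.
Δz = y_catalyst·Δb = 8 × (4) = 32, so new z* = 2724 + 32 = 2756.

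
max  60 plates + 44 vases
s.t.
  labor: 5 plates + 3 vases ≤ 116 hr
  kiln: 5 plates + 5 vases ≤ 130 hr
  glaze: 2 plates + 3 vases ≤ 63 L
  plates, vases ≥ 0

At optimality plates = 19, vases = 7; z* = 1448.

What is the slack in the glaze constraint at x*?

glaze used = 2·19 + 3·7 = 59; slack = 63 − 59 = 4.

4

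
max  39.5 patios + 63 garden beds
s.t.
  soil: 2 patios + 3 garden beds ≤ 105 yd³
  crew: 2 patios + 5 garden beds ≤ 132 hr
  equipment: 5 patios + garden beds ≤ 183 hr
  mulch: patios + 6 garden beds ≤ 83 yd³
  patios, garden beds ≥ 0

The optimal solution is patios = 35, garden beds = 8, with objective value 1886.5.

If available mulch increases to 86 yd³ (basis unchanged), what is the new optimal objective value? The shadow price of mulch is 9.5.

1915

Δb = 3, so new z* = 1886.5 + (9.5)·(3) = 1886.5 + 28.5 = 1915.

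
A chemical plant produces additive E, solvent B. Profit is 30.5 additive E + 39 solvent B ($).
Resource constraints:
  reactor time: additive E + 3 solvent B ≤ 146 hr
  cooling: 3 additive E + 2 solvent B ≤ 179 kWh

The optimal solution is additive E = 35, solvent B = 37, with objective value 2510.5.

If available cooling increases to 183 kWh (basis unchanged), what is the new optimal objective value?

Check each constraint at x*: reactor time 146/146 (tight); cooling 179/179 (tight).
The binding rows give the dual system: 1·y_reactor time + 3·y_cooling = 30.5 and 3·y_reactor time + 2·y_cooling = 39.
This yields shadow prices y_reactor time = 8, y_cooling = 7.5.
Δz = y_cooling·Δb = 7.5 × (4) = 30, so new z* = 2510.5 + 30 = 2540.5.

2540.5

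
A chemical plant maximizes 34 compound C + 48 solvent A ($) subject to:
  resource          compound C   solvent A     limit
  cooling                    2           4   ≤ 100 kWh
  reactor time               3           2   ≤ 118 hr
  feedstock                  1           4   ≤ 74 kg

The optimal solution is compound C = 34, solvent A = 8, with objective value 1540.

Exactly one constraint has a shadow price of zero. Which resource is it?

cooling: 100/100 (binding)
reactor time: 118/118 (binding)
feedstock: 66/74 (slack 8)
By complementary slackness, a constraint with positive slack has shadow price 0 → feedstock.

feedstock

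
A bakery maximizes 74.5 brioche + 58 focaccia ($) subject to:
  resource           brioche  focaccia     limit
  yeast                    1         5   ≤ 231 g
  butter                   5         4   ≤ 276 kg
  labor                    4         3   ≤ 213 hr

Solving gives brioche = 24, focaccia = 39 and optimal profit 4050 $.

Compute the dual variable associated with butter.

Binding: butter and labor. Non-binding: yeast (12 unused).
By complementary slackness, y = 0 for the non-binding constraint.
Dual feasibility on the basic columns requires 5·y_butter + 4·y_labor = 74.5, 4·y_butter + 3·y_labor = 58.
Solving: y_butter = 8.5, y_labor = 8.
Shadow price of butter = 8.5.

8.5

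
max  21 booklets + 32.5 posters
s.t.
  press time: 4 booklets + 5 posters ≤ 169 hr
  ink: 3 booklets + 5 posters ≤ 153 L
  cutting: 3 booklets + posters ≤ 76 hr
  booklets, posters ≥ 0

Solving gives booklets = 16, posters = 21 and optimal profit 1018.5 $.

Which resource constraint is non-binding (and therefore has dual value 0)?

cutting

press time: 169/169 (binding)
ink: 153/153 (binding)
cutting: 69/76 (slack 7)
By complementary slackness, a constraint with positive slack has shadow price 0 → cutting.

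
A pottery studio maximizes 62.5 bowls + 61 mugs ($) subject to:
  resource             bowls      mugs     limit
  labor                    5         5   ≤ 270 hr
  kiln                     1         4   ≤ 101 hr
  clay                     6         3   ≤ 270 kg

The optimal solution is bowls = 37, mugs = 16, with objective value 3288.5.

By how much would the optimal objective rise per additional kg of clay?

9

Binding: kiln and clay. Non-binding: labor (5 unused).
By complementary slackness, y = 0 for the non-binding constraint.
Dual feasibility on the basic columns requires 1·y_kiln + 6·y_clay = 62.5, 4·y_kiln + 3·y_clay = 61.
This yields shadow prices y_kiln = 8.5, y_clay = 9.
Shadow price of clay = 9.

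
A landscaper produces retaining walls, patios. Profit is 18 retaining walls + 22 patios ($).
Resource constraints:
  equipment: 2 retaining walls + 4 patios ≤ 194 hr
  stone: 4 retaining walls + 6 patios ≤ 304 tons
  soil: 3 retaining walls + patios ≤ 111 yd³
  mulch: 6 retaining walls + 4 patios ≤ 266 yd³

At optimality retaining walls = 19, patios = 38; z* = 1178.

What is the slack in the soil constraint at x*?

soil used = 3·19 + 1·38 = 95; slack = 111 − 95 = 16.

16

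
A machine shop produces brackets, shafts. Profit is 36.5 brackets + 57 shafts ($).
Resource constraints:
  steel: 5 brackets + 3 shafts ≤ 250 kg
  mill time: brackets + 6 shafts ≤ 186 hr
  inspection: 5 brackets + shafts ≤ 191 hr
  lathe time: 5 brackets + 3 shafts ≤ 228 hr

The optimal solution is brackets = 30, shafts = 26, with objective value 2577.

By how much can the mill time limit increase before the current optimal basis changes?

270

Binding constraints: mill time, lathe time. The basis is B = [[1,6],[5,3]] with det -27.
Per unit increase in mill time, x* moves by d = (-0.1111, 0.1852).
The basis stays optimal until brackets reaches 0; allowable increase = 270 hr.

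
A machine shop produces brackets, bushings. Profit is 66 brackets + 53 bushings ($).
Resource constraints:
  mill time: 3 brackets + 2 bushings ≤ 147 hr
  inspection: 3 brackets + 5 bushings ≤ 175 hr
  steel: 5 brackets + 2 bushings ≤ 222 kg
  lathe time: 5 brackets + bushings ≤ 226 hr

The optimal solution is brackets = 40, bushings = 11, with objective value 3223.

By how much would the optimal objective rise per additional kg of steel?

9

Check each constraint at x*: mill time 142/147 (slack 5); inspection 175/175 (tight); steel 222/222 (tight); lathe time 211/226 (slack 15).
Since mill time, lathe time are not tight, their duals are 0.
From A_Bᵀ y = c: 3·y_inspection + 5·y_steel = 66; 5·y_inspection + 2·y_steel = 53.
Solving: y_inspection = 7, y_steel = 9.
Shadow price of steel = 9.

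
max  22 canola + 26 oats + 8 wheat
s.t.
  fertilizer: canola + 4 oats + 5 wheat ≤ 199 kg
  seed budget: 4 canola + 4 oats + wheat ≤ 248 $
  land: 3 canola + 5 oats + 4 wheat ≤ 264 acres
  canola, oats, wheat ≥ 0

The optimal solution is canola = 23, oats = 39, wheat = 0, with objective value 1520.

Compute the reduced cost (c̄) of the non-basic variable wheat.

-4

Binding: seed budget and land. Non-binding: fertilizer (20 unused).
Since fertilizer is not tight, its dual is 0.
Dual feasibility on the basic columns requires 4·y_seed budget + 3·y_land = 22, 4·y_seed budget + 5·y_land = 26.
This yields shadow prices y_seed budget = 4, y_land = 2.
Reduced cost of wheat: c₃ − yᵀa₃ = 8 − (4·1 + 2·4) = 8 − 12 = -4.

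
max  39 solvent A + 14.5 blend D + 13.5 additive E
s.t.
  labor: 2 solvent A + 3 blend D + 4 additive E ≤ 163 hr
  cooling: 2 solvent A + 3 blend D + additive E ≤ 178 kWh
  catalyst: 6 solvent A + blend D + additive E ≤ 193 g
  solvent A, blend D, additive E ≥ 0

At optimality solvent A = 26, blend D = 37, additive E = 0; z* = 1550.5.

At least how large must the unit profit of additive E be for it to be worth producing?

17.5

Binding: labor and catalyst. Non-binding: cooling (15 unused).
By complementary slackness, y = 0 for the non-binding constraint.
From A_Bᵀ y = c: 2·y_labor + 6·y_catalyst = 39; 3·y_labor + 1·y_catalyst = 14.5.
Solving: y_labor = 3, y_catalyst = 5.5.
additive E enters the basis when its profit ≥ yᵀa₃ = 3·4 + 5.5·1 = 17.5.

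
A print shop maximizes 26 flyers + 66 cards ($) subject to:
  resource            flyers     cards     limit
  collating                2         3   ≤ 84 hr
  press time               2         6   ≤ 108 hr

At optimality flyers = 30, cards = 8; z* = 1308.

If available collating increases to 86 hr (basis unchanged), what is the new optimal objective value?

Check each constraint at x*: collating 84/84 (tight); press time 108/108 (tight).
From A_Bᵀ y = c: 2·y_collating + 2·y_press time = 26; 3·y_collating + 6·y_press time = 66.
Solving: y_collating = 4, y_press time = 9.
Δz = y_collating·Δb = 4 × (2) = 8, so new z* = 1308 + 8 = 1316.

1316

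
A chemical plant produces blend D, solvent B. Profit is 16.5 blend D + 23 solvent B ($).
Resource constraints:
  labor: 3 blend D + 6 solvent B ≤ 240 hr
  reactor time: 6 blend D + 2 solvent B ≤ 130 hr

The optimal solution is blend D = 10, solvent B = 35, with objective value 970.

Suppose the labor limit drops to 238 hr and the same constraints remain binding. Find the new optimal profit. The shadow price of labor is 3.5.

963

Δb = -2, so new z* = 970 + (3.5)·(-2) = 970 − 7 = 963.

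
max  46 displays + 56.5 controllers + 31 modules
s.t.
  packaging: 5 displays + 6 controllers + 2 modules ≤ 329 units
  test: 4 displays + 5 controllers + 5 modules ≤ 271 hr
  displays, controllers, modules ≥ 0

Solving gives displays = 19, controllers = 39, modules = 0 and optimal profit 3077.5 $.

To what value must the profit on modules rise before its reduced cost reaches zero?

Check each constraint at x*: packaging 329/329 (tight); test 271/271 (tight).
From A_Bᵀ y = c: 5·y_packaging + 4·y_test = 46; 6·y_packaging + 5·y_test = 56.5.
Solving: y_packaging = 4, y_test = 6.5.
modules enters the basis when its profit ≥ yᵀa₃ = 4·2 + 6.5·5 = 40.5.

40.5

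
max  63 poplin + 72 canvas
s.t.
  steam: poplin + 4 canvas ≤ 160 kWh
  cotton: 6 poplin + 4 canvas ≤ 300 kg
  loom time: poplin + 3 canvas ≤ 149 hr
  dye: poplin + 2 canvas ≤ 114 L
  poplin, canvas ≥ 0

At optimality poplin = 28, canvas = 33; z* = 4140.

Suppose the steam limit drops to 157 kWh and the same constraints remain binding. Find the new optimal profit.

Check each constraint at x*: steam 160/160 (tight); cotton 300/300 (tight); loom time 127/149 (slack 22); dye 94/114 (slack 20).
Slack constraints have shadow price 0 (complementary slackness).
The binding rows give the dual system: 1·y_steam + 6·y_cotton = 63 and 4·y_steam + 4·y_cotton = 72.
→ y_steam = 9 and y_cotton = 9.
Δz = y_steam·Δb = 9 × (-3) = -27, so new z* = 4140 − 27 = 4113.

4113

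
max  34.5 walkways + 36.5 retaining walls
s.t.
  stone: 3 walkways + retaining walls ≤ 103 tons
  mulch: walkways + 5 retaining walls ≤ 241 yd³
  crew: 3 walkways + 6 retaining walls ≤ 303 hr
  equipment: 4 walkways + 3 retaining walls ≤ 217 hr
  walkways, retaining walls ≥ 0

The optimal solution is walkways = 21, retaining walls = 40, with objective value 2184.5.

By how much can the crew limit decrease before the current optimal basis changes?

Binding constraints: stone, crew. The basis is B = [[3,1],[3,6]] with det 15.
Per unit decrease in crew, x* moves by d = (0.0667, -0.2).
The basis stays optimal until retaining walls reaches 0; allowable decrease = 200 hr.

200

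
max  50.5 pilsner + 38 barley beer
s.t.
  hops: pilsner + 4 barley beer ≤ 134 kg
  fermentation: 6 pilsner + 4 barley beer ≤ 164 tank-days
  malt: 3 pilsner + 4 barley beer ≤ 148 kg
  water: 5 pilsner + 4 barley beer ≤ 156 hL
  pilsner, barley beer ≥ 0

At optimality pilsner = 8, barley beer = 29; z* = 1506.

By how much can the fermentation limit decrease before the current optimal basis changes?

2.5

Binding constraints: fermentation, water. The basis is B = [[6,4],[5,4]] with det 4.
Per unit decrease in fermentation, x* moves by d = (-1, 1.25).
The basis stays optimal until hops becomes binding; allowable decrease = 2.5 tank-days.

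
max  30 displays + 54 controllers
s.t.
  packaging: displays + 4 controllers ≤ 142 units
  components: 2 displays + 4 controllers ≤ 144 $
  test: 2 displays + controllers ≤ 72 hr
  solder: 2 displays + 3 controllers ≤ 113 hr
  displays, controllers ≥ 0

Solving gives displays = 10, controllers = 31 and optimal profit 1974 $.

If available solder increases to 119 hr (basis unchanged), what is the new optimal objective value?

At the optimum: packaging uses 134 of 142 (slack = 8); components uses 144 of 144 (binding); test uses 51 of 72 (slack = 21); solder uses 113 of 113 (binding).
Slack constraints have shadow price 0 (complementary slackness).
The binding rows give the dual system: 2·y_components + 2·y_solder = 30 and 4·y_components + 3·y_solder = 54.
This yields shadow prices y_components = 9, y_solder = 6.
Δz = y_solder·Δb = 6 × (6) = 36, so new z* = 1974 + 36 = 2010.

2010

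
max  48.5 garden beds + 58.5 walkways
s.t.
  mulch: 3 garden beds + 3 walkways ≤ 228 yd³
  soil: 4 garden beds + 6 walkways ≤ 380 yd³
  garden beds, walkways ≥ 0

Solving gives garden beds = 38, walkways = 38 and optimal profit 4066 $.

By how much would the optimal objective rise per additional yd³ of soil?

5

At the optimum: mulch uses 228 of 228 (binding); soil uses 380 of 380 (binding).
The binding rows give the dual system: 3·y_mulch + 4·y_soil = 48.5 and 3·y_mulch + 6·y_soil = 58.5.
This yields shadow prices y_mulch = 9.5, y_soil = 5.
Shadow price of soil = 5.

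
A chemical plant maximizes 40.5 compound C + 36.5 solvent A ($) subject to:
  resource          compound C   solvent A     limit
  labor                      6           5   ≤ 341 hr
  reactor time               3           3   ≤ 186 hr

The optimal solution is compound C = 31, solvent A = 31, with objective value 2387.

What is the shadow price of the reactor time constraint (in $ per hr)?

Check each constraint at x*: labor 341/341 (tight); reactor time 186/186 (tight).
From A_Bᵀ y = c: 6·y_labor + 3·y_reactor time = 40.5; 5·y_labor + 3·y_reactor time = 36.5.
Solving: y_labor = 4, y_reactor time = 5.5.
Shadow price of reactor time = 5.5.

5.5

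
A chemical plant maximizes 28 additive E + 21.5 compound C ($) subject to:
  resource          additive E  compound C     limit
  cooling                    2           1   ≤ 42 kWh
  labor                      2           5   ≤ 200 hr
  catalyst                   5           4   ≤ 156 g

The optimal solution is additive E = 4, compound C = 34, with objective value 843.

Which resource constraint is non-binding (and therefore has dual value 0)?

cooling: 42/42 (binding)
labor: 178/200 (slack 22)
catalyst: 156/156 (binding)
By complementary slackness, a constraint with positive slack has shadow price 0 → labor.

labor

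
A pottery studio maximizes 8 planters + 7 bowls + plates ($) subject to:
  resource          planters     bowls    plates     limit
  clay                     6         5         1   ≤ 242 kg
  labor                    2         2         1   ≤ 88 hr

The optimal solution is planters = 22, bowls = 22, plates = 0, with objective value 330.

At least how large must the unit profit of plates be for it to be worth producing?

2

At the optimum: clay uses 242 of 242 (binding); labor uses 88 of 88 (binding).
The binding rows give the dual system: 6·y_clay + 2·y_labor = 8 and 5·y_clay + 2·y_labor = 7.
This yields shadow prices y_clay = 1, y_labor = 1.
plates enters the basis when its profit ≥ yᵀa₃ = 1·1 + 1·1 = 2.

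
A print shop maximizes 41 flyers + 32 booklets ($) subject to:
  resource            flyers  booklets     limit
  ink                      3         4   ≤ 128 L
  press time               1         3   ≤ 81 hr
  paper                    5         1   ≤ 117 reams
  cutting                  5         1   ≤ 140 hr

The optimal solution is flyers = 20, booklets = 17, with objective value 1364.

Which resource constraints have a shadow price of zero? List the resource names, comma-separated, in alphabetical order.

ink: 128/128 (binding)
press time: 71/81 (slack 10)
paper: 117/117 (binding)
cutting: 117/140 (slack 23)
By complementary slackness, a constraint with positive slack has shadow price 0 → cutting, press time.

cutting, press time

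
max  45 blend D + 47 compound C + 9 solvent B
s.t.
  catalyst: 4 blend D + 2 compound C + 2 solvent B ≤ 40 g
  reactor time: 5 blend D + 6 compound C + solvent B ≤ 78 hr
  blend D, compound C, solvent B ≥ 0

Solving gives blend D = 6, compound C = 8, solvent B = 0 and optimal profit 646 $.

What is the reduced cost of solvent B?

-3

Both catalyst and reactor time are binding at x*.
From A_Bᵀ y = c: 4·y_catalyst + 5·y_reactor time = 45; 2·y_catalyst + 6·y_reactor time = 47.
→ y_catalyst = 2.5 and y_reactor time = 7.
Reduced cost of solvent B: c₃ − yᵀa₃ = 9 − (2.5·2 + 7·1) = 9 − 12 = -3.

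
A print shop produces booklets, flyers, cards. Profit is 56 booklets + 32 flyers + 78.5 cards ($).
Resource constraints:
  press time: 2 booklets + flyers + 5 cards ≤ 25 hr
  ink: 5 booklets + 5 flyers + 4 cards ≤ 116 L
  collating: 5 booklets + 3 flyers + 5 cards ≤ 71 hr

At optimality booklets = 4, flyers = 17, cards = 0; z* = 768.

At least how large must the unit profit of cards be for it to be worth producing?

80

Binding: press time and collating. Non-binding: ink (11 unused).
By complementary slackness, y = 0 for the non-binding constraint.
From A_Bᵀ y = c: 2·y_press time + 5·y_collating = 56; 1·y_press time + 3·y_collating = 32.
Solving: y_press time = 8, y_collating = 8.
cards enters the basis when its profit ≥ yᵀa₃ = 8·5 + 8·5 = 80.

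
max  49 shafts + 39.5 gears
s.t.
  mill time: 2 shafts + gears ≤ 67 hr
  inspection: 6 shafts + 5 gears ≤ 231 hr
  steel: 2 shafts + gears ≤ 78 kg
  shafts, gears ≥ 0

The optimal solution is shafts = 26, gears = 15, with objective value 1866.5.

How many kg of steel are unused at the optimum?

steel used = 2·26 + 1·15 = 67; slack = 78 − 67 = 11.

11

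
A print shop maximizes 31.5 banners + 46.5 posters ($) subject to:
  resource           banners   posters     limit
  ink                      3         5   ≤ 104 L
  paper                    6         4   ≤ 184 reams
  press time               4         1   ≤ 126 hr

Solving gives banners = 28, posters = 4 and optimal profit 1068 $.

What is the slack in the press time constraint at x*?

press time used = 4·28 + 1·4 = 116; slack = 126 − 116 = 10.

10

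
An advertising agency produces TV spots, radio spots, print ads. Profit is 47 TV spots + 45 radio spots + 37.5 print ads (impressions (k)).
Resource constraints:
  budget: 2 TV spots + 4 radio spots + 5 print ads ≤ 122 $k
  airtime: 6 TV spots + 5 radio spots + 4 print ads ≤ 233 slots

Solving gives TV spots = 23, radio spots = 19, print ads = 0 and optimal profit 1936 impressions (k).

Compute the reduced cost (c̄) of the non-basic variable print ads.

Check each constraint at x*: budget 122/122 (tight); airtime 233/233 (tight).
From A_Bᵀ y = c: 2·y_budget + 6·y_airtime = 47; 4·y_budget + 5·y_airtime = 45.
→ y_budget = 2.5 and y_airtime = 7.
Reduced cost of print ads: c₃ − yᵀa₃ = 37.5 − (2.5·5 + 7·4) = 37.5 − 40.5 = -3.

-3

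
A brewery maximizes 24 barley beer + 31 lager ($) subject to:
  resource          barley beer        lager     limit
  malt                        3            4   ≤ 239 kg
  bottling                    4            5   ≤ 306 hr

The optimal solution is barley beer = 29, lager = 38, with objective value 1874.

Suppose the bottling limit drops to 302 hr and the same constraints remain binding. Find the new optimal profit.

1862

Check each constraint at x*: malt 239/239 (tight); bottling 306/306 (tight).
From A_Bᵀ y = c: 3·y_malt + 4·y_bottling = 24; 4·y_malt + 5·y_bottling = 31.
Solving: y_malt = 4, y_bottling = 3.
Δz = y_bottling·Δb = 3 × (-4) = -12, so new z* = 1874 − 12 = 1862.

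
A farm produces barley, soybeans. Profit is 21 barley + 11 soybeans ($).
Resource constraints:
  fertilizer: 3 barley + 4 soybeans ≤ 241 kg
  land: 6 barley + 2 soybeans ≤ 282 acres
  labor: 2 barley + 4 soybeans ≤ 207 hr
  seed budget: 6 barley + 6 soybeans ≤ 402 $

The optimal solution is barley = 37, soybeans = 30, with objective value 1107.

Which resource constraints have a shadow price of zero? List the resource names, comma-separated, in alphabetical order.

fertilizer: 231/241 (slack 10)
land: 282/282 (binding)
labor: 194/207 (slack 13)
seed budget: 402/402 (binding)
By complementary slackness, a constraint with positive slack has shadow price 0 → fertilizer, labor.

fertilizer, labor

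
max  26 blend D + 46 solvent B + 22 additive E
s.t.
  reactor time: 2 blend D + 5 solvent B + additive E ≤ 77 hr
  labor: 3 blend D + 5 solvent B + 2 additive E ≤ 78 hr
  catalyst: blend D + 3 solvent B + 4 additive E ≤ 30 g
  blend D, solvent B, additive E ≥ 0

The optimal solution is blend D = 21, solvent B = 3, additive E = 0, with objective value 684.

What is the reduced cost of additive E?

Check each constraint at x*: reactor time 57/77 (slack 20); labor 78/78 (tight); catalyst 30/30 (tight).
Since reactor time is not tight, its dual is 0.
The binding rows give the dual system: 3·y_labor + 1·y_catalyst = 26 and 5·y_labor + 3·y_catalyst = 46.
This yields shadow prices y_labor = 8, y_catalyst = 2.
Reduced cost of additive E: c₃ − yᵀa₃ = 22 − (8·2 + 2·4) = 22 − 24 = -2.

-2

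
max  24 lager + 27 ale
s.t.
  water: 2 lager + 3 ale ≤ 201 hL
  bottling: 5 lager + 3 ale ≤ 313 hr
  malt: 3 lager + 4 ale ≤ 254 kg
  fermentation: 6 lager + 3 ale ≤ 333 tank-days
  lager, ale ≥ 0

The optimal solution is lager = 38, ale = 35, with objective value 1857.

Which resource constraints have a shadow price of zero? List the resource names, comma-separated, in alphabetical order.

bottling, water

water: 181/201 (slack 20)
bottling: 295/313 (slack 18)
malt: 254/254 (binding)
fermentation: 333/333 (binding)
By complementary slackness, a constraint with positive slack has shadow price 0 → bottling, water.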